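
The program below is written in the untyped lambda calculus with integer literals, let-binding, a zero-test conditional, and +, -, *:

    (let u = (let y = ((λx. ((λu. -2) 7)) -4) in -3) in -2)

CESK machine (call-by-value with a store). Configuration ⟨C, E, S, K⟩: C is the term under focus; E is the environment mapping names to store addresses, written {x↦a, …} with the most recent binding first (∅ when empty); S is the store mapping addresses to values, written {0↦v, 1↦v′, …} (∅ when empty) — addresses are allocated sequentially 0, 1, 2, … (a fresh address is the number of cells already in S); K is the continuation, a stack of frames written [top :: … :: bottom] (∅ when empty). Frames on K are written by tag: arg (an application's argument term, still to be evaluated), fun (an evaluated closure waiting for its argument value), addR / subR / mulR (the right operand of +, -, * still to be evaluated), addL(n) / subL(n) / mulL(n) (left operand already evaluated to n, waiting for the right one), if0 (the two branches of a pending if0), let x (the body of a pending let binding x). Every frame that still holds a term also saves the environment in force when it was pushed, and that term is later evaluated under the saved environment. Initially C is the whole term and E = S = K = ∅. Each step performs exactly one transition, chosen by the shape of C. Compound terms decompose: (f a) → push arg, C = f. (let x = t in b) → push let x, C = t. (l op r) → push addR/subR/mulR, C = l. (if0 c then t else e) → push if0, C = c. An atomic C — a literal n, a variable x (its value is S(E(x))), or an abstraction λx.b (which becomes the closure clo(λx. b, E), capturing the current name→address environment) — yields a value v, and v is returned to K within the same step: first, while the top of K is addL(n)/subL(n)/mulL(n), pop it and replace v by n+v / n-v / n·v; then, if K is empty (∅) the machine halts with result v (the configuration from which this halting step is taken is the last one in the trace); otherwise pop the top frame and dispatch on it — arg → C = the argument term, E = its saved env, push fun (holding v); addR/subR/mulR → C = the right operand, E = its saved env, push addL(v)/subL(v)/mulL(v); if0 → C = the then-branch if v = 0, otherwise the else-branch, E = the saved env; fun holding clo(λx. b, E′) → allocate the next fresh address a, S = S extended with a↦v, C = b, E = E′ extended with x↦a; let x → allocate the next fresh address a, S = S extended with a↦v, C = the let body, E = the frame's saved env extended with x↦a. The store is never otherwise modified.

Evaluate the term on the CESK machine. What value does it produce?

Answer: -2

Execution trace:
[0] ⟨C=(let u = (let y = ((λx. ((λu. -2) 7)) -4) in -3) in -2); E=∅; S=∅; K=∅⟩
[1] ⟨C=(let y = ((λx. ((λu. -2) 7)) -4) in -3); E=∅; S=∅; K=[let u]⟩
[2] ⟨C=((λx. ((λu. -2) 7)) -4); E=∅; S=∅; K=[let y :: let u]⟩
[3] ⟨C=(λx. ((λu. -2) 7)); E=∅; S=∅; K=[arg :: let y :: let u]⟩
[4] ⟨C=-4; E=∅; S=∅; K=[fun :: let y :: let u]⟩
[5] ⟨C=((λu. -2) 7); E={x↦0}; S={0↦-4}; K=[let y :: let u]⟩
[6] ⟨C=(λu. -2); E={x↦0}; S={0↦-4}; K=[arg :: let y :: let u]⟩
[7] ⟨C=7; E={x↦0}; S={0↦-4}; K=[fun :: let y :: let u]⟩
[8] ⟨C=-2; E={u↦1, x↦0}; S={0↦-4, 1↦7}; K=[let y :: let u]⟩
[9] ⟨C=-3; E={y↦2}; S={0↦-4, 1↦7, 2↦-2}; K=[let u]⟩
[10] ⟨C=-2; E={u↦3}; S={0↦-4, 1↦7, 2↦-2, 3↦-3}; K=∅⟩
→ final value -2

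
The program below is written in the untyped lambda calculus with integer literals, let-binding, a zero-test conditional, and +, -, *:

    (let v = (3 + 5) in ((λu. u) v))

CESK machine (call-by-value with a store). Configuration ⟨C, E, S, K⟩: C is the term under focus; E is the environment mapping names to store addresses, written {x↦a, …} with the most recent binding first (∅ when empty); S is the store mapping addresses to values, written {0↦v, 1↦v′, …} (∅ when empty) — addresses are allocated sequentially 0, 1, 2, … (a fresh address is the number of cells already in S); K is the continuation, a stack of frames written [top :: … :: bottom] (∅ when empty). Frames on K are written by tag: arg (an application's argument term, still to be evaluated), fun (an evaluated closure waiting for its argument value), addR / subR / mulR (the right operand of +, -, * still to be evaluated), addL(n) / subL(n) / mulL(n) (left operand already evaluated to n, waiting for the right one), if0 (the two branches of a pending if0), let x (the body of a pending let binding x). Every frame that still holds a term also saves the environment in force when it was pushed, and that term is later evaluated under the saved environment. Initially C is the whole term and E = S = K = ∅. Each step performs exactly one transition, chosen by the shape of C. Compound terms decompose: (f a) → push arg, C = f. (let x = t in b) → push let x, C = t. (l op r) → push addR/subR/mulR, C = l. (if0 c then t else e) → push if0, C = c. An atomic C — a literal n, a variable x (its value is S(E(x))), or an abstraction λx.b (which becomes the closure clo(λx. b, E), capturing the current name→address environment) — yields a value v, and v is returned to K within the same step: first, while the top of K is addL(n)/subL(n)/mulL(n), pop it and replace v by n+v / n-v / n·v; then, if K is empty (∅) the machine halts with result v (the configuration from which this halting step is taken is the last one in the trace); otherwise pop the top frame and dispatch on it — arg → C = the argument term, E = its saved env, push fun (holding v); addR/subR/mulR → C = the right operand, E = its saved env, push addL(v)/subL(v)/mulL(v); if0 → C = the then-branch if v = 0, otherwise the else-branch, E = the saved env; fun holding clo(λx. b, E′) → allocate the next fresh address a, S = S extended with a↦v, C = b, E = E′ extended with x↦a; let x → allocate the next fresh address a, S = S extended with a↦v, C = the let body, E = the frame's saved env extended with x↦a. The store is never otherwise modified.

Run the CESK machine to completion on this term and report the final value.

Answer: 8

Machine steps:
0. <C=(let v = (3 + 5) in ((λu. u) v)), E=∅, S=∅, K=∅>
1. <C=(3 + 5), E=∅, S=∅, K=[let v]>
2. <C=3, E=∅, S=∅, K=[addR :: let v]>
3. <C=5, E=∅, S=∅, K=[addL(3) :: let v]>
4. <C=((λu. u) v), E={v↦0}, S={0↦8}, K=∅>
5. <C=(λu. u), E={v↦0}, S={0↦8}, K=[arg]>
6. <C=v, E={v↦0}, S={0↦8}, K=[fun]>
7. <C=u, E={u↦1, v↦0}, S={0↦8, 1↦8}, K=∅>
→ final value 8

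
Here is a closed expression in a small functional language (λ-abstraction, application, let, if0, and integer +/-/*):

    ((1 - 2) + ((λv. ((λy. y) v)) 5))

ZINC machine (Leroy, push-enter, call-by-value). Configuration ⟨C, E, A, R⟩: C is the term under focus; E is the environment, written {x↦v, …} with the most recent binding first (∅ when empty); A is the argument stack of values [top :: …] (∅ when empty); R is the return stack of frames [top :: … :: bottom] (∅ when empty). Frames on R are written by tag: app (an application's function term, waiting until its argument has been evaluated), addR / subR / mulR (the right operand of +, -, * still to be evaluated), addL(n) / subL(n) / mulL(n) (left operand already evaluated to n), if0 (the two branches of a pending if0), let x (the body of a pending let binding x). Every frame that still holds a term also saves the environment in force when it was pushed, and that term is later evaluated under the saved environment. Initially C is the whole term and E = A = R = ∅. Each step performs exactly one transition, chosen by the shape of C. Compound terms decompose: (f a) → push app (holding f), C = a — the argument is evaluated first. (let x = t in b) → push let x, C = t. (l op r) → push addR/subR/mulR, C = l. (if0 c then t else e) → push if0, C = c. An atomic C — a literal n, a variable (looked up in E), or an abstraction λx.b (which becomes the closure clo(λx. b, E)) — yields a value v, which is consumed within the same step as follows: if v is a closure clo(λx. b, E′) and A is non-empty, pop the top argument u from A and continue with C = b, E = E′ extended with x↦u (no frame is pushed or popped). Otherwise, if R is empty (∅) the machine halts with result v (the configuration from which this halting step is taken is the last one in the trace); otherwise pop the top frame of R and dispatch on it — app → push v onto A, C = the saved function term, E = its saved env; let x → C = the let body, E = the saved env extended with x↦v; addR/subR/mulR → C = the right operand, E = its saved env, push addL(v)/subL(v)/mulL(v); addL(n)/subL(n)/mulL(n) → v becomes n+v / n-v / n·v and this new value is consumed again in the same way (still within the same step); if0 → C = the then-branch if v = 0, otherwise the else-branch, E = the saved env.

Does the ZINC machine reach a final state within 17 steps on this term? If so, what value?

Answer: 4

Machine steps:
[0] ⟨C=((1 - 2) + ((λv. ((λy. y) v)) 5)); E=∅; A=∅; R=∅⟩
[1] ⟨C=(1 - 2); E=∅; A=∅; R=[addR]⟩
[2] ⟨C=1; E=∅; A=∅; R=[subR :: addR]⟩
[3] ⟨C=2; E=∅; A=∅; R=[subL(1) :: addR]⟩
[4] ⟨C=((λv. ((λy. y) v)) 5); E=∅; A=∅; R=[addL(-1)]⟩
[5] ⟨C=5; E=∅; A=∅; R=[app :: addL(-1)]⟩
[6] ⟨C=(λv. ((λy. y) v)); E=∅; A=[5]; R=[addL(-1)]⟩
[7] ⟨C=((λy. y) v); E={v↦5}; A=∅; R=[addL(-1)]⟩
[8] ⟨C=v; E={v↦5}; A=∅; R=[app :: addL(-1)]⟩
[9] ⟨C=(λy. y); E={v↦5}; A=[5]; R=[addL(-1)]⟩
[10] ⟨C=y; E={y↦5, v↦5}; A=∅; R=[addL(-1)]⟩
→ final value 4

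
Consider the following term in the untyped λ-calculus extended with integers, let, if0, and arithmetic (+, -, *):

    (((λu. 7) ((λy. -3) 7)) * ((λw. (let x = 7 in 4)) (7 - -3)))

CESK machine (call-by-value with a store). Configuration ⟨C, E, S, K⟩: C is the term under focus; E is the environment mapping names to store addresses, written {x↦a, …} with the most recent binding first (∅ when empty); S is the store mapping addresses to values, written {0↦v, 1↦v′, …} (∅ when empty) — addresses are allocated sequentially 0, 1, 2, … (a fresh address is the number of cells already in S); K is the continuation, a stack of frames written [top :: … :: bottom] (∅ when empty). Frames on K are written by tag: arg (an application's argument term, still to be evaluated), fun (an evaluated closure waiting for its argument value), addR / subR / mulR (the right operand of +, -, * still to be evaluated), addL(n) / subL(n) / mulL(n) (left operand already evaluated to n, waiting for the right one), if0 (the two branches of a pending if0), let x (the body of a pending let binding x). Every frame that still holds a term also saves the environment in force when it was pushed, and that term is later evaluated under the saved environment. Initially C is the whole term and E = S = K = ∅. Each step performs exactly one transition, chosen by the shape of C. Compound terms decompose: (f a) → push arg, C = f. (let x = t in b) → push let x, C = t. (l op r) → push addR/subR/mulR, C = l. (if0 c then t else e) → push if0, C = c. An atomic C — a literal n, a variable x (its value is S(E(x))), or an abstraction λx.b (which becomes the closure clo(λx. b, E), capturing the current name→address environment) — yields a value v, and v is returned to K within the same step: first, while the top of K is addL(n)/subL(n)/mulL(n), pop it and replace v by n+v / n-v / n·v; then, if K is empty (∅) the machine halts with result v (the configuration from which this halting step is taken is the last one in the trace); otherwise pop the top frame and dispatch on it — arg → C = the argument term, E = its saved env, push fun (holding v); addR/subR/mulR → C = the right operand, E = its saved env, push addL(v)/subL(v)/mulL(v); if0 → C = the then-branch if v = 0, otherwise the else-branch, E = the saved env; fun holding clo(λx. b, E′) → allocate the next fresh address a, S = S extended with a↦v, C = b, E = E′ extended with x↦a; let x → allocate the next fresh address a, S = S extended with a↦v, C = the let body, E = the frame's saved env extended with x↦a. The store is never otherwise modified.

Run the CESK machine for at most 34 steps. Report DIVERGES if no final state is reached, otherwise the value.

Answer: 28

Execution trace:
step 0: <C=(((λu. 7) ((λy. -3) 7)) * ((λw. (let x = 7 in 4)) (7 - -3))), E=∅, S=∅, K=∅>
step 1: <C=((λu. 7) ((λy. -3) 7)), E=∅, S=∅, K=[mulR]>
step 2: <C=(λu. 7), E=∅, S=∅, K=[arg :: mulR]>
step 3: <C=((λy. -3) 7), E=∅, S=∅, K=[fun :: mulR]>
step 4: <C=(λy. -3), E=∅, S=∅, K=[arg :: fun :: mulR]>
step 5: <C=7, E=∅, S=∅, K=[fun :: fun :: mulR]>
step 6: <C=-3, E={y↦0}, S={0↦7}, K=[fun :: mulR]>
step 7: <C=7, E={u↦1}, S={0↦7, 1↦-3}, K=[mulR]>
step 8: <C=((λw. (let x = 7 in 4)) (7 - -3)), E=∅, S={0↦7, 1↦-3}, K=[mulL(7)]>
step 9: <C=(λw. (let x = 7 in 4)), E=∅, S={0↦7, 1↦-3}, K=[arg :: mulL(7)]>
step 10: <C=(7 - -3), E=∅, S={0↦7, 1↦-3}, K=[fun :: mulL(7)]>
step 11: <C=7, E=∅, S={0↦7, 1↦-3}, K=[subR :: fun :: mulL(7)]>
step 12: <C=-3, E=∅, S={0↦7, 1↦-3}, K=[subL(7) :: fun :: mulL(7)]>
step 13: <C=(let x = 7 in 4), E={w↦2}, S={0↦7, 1↦-3, 2↦10}, K=[mulL(7)]>
step 14: <C=7, E={w↦2}, S={0↦7, 1↦-3, 2↦10}, K=[let x :: mulL(7)]>
step 15: <C=4, E={x↦3, w↦2}, S={0↦7, 1↦-3, 2↦10, 3↦7}, K=[mulL(7)]>
→ final value 28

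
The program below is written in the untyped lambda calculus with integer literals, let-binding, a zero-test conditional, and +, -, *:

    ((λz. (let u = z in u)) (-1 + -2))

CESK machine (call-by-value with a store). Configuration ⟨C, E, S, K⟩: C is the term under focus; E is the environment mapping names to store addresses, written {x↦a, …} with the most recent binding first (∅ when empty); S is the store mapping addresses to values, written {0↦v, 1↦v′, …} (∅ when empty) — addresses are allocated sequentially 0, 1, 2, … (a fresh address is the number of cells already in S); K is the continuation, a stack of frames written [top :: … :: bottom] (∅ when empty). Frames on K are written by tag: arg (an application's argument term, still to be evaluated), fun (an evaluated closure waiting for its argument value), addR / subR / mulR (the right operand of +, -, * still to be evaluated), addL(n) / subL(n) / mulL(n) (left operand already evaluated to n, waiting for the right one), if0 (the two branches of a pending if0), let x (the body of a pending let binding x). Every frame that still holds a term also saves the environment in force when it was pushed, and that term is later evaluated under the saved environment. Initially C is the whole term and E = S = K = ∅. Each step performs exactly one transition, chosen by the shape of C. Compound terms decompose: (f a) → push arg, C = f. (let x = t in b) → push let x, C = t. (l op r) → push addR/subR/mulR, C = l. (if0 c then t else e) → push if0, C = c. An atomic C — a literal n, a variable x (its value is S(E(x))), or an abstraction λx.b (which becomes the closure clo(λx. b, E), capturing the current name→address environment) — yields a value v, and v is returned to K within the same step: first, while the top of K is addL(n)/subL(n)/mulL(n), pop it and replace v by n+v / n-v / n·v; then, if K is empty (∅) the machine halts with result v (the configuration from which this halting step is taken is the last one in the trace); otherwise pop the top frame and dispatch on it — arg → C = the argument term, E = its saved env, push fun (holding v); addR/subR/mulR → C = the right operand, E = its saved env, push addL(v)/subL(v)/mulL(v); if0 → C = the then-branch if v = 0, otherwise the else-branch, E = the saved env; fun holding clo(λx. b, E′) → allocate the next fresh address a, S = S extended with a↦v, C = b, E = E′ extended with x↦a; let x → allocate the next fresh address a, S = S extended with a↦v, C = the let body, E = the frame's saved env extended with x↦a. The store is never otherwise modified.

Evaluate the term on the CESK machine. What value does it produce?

Answer: -3

Machine steps:
t=0: <C=((λz. (let u = z in u)) (-1 + -2)), E=∅, S=∅, K=∅>
t=1: <C=(λz. (let u = z in u)), E=∅, S=∅, K=[arg]>
t=2: <C=(-1 + -2), E=∅, S=∅, K=[fun]>
t=3: <C=-1, E=∅, S=∅, K=[addR :: fun]>
t=4: <C=-2, E=∅, S=∅, K=[addL(-1) :: fun]>
t=5: <C=(let u = z in u), E={z↦0}, S={0↦-3}, K=∅>
t=6: <C=z, E={z↦0}, S={0↦-3}, K=[let u]>
t=7: <C=u, E={u↦1, z↦0}, S={0↦-3, 1↦-3}, K=∅>
→ final value -3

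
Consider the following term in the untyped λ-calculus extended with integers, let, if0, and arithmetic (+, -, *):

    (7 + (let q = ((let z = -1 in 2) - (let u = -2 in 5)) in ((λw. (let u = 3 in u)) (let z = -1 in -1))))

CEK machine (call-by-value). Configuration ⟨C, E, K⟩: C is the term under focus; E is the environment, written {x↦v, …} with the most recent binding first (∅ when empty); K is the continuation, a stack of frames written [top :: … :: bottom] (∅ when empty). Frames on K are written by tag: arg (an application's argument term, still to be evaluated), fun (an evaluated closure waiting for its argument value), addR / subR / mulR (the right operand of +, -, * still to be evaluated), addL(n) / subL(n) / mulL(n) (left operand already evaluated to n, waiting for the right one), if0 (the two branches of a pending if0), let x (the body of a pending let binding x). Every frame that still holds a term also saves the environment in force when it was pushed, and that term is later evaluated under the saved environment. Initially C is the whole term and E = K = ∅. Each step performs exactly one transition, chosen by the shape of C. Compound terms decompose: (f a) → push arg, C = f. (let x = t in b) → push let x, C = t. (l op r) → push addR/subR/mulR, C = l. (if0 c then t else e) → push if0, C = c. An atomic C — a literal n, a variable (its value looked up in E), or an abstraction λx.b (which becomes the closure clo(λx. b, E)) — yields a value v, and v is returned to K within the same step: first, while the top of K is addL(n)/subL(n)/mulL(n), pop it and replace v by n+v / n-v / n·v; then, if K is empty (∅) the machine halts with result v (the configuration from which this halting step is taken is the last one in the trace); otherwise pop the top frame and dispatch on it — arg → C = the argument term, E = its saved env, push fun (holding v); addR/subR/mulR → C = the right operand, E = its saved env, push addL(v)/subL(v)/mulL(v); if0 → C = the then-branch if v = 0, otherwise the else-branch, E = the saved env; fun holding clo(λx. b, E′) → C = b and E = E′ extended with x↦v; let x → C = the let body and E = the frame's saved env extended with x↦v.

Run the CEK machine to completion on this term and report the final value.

Answer: 10

Derivation:
0. <C=(7 + (let q = ((let z = -1 in 2) - (let u = -2 in 5)) in ((λw. (let u = 3 in u)) (let z = -1 in -1)))), E=∅, K=∅>
1. <C=7, E=∅, K=[addR]>
2. <C=(let q = ((let z = -1 in 2) - (let u = -2 in 5)) in ((λw. (let u = 3 in u)) (let z = -1 in -1))), E=∅, K=[addL(7)]>
3. <C=((let z = -1 in 2) - (let u = -2 in 5)), E=∅, K=[let q :: addL(7)]>
4. <C=(let z = -1 in 2), E=∅, K=[subR :: let q :: addL(7)]>
5. <C=-1, E=∅, K=[let z :: subR :: let q :: addL(7)]>
6. <C=2, E={z↦-1}, K=[subR :: let q :: addL(7)]>
7. <C=(let u = -2 in 5), E=∅, K=[subL(2) :: let q :: addL(7)]>
8. <C=-2, E=∅, K=[let u :: subL(2) :: let q :: addL(7)]>
9. <C=5, E={u↦-2}, K=[subL(2) :: let q :: addL(7)]>
10. <C=((λw. (let u = 3 in u)) (let z = -1 in -1)), E={q↦-3}, K=[addL(7)]>
11. <C=(λw. (let u = 3 in u)), E={q↦-3}, K=[arg :: addL(7)]>
12. <C=(let z = -1 in -1), E={q↦-3}, K=[fun :: addL(7)]>
13. <C=-1, E={q↦-3}, K=[let z :: fun :: addL(7)]>
14. <C=-1, E={z↦-1, q↦-3}, K=[fun :: addL(7)]>
15. <C=(let u = 3 in u), E={w↦-1, q↦-3}, K=[addL(7)]>
16. <C=3, E={w↦-1, q↦-3}, K=[let u :: addL(7)]>
17. <C=u, E={u↦3, w↦-1, q↦-3}, K=[addL(7)]>
→ final value 10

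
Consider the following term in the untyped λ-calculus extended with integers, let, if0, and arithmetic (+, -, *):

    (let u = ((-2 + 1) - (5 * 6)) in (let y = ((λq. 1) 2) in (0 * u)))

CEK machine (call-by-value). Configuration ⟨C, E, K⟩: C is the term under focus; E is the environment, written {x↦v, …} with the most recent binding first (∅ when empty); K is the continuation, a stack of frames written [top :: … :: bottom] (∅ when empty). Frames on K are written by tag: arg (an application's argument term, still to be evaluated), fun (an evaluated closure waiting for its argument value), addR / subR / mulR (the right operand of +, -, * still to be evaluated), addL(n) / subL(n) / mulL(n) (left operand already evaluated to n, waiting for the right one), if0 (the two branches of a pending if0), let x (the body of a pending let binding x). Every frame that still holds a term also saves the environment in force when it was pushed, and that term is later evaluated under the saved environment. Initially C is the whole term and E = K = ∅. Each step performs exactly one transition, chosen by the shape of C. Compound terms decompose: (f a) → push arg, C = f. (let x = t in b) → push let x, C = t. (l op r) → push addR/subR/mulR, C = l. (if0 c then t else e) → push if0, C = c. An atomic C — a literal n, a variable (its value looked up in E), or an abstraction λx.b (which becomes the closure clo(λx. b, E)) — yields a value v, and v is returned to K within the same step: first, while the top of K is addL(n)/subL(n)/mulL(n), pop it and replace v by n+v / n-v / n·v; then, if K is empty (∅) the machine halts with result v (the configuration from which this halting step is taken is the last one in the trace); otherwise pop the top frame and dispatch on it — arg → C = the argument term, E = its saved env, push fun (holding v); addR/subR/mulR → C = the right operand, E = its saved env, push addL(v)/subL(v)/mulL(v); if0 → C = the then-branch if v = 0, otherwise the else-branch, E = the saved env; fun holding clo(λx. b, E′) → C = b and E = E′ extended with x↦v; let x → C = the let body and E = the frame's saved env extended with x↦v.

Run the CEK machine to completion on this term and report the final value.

t=0: <C=(let u = ((-2 + 1) - (5 * 6)) in (let y = ((λq. 1) 2) in (0 * u))), E=∅, K=∅>
t=1: <C=((-2 + 1) - (5 * 6)), E=∅, K=[let u]>
t=2: <C=(-2 + 1), E=∅, K=[subR :: let u]>
t=3: <C=-2, E=∅, K=[addR :: subR :: let u]>
t=4: <C=1, E=∅, K=[addL(-2) :: subR :: let u]>
t=5: <C=(5 * 6), E=∅, K=[subL(-1) :: let u]>
t=6: <C=5, E=∅, K=[mulR :: subL(-1) :: let u]>
t=7: <C=6, E=∅, K=[mulL(5) :: subL(-1) :: let u]>
t=8: <C=(let y = ((λq. 1) 2) in (0 * u)), E={u↦-31}, K=∅>
t=9: <C=((λq. 1) 2), E={u↦-31}, K=[let y]>
t=10: <C=(λq. 1), E={u↦-31}, K=[arg :: let y]>
t=11: <C=2, E={u↦-31}, K=[fun :: let y]>
t=12: <C=1, E={q↦2, u↦-31}, K=[let y]>
t=13: <C=(0 * u), E={y↦1, u↦-31}, K=∅>
t=14: <C=0, E={y↦1, u↦-31}, K=[mulR]>
t=15: <C=u, E={y↦1, u↦-31}, K=[mulL(0)]>
→ final value 0

Answer: 0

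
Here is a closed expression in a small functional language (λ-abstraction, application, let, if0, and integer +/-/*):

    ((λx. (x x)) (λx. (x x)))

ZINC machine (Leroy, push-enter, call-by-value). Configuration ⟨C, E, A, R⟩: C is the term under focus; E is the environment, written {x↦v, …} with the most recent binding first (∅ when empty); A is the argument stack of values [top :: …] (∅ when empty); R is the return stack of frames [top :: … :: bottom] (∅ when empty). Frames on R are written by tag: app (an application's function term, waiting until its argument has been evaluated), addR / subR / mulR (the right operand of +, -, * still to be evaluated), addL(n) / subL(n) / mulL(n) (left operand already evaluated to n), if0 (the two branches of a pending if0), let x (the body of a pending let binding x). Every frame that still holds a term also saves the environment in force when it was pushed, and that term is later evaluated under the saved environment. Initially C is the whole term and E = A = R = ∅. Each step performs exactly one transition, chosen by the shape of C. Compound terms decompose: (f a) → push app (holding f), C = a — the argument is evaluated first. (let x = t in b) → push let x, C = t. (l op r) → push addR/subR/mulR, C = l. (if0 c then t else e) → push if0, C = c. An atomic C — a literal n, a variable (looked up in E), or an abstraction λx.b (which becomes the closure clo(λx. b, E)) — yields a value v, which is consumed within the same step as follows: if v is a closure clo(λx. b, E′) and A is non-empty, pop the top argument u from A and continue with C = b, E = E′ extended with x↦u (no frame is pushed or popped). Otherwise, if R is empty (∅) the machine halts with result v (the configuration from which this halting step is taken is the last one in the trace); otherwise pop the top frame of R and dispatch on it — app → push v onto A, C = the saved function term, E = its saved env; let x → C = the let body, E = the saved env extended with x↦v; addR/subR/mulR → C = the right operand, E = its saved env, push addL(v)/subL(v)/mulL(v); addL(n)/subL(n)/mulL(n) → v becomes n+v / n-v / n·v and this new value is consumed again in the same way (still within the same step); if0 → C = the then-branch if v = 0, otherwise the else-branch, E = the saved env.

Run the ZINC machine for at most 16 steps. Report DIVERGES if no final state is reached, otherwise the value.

t=0: <C=((λx. (x x)) (λx. (x x))), E=∅, A=∅, R=∅>
t=1: <C=(λx. (x x)), E=∅, A=∅, R=[app]>
t=2: <C=(λx. (x x)), E=∅, A=[clo(λx. (x x), ∅)], R=∅>
t=3: <C=(x x), E={x↦clo(λx. (x x), ∅)}, A=∅, R=∅>
t=4: <C=x, E={x↦clo(λx. (x x), ∅)}, A=∅, R=[app]>
t=5: <C=x, E={x↦clo(λx. (x x), ∅)}, A=[clo(λx. (x x), ∅)], R=∅>
… configuration repeats with period 3 (steps 3–5 recur indefinitely) …

Answer: DIVERGES (no final state within 16 steps)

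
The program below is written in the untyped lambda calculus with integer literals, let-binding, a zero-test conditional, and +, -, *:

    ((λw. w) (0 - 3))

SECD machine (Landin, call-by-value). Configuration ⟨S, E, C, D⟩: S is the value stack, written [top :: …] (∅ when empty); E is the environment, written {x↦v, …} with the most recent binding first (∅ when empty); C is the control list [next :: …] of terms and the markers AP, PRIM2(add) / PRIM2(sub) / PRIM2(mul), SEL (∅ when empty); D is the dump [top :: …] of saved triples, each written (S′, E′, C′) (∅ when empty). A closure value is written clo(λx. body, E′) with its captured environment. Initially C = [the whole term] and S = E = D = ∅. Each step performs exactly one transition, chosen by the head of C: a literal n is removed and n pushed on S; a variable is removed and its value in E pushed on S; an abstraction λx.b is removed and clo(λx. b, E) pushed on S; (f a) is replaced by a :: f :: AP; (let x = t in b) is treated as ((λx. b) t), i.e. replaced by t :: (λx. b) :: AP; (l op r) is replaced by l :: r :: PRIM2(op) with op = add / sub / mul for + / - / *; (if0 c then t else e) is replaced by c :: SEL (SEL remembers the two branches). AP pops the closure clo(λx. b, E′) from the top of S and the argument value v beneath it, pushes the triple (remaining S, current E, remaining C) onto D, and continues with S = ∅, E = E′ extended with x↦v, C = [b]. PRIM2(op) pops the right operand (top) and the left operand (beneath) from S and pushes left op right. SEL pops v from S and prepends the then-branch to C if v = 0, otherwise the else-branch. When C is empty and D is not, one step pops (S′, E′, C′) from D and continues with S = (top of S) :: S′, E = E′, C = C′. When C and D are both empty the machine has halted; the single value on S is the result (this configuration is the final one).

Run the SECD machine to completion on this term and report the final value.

Answer: -3

Machine steps:
step 0: <S=∅, E=∅, C=[((λw. w) (0 - 3))], D=∅>
step 1: <S=∅, E=∅, C=[(0 - 3) :: (λw. w) :: AP], D=∅>
step 2: <S=∅, E=∅, C=[0 :: 3 :: PRIM2(sub) :: (λw. w) :: AP], D=∅>
step 3: <S=[0], E=∅, C=[3 :: PRIM2(sub) :: (λw. w) :: AP], D=∅>
step 4: <S=[3 :: 0], E=∅, C=[PRIM2(sub) :: (λw. w) :: AP], D=∅>
step 5: <S=[-3], E=∅, C=[(λw. w) :: AP], D=∅>
step 6: <S=[clo(λw. w, ∅) :: -3], E=∅, C=[AP], D=∅>
step 7: <S=∅, E={w↦-3}, C=[w], D=[(∅, ∅, ∅)]>
step 8: <S=[-3], E={w↦-3}, C=∅, D=[(∅, ∅, ∅)]>
step 9: <S=[-3], E=∅, C=∅, D=∅>
→ final value -3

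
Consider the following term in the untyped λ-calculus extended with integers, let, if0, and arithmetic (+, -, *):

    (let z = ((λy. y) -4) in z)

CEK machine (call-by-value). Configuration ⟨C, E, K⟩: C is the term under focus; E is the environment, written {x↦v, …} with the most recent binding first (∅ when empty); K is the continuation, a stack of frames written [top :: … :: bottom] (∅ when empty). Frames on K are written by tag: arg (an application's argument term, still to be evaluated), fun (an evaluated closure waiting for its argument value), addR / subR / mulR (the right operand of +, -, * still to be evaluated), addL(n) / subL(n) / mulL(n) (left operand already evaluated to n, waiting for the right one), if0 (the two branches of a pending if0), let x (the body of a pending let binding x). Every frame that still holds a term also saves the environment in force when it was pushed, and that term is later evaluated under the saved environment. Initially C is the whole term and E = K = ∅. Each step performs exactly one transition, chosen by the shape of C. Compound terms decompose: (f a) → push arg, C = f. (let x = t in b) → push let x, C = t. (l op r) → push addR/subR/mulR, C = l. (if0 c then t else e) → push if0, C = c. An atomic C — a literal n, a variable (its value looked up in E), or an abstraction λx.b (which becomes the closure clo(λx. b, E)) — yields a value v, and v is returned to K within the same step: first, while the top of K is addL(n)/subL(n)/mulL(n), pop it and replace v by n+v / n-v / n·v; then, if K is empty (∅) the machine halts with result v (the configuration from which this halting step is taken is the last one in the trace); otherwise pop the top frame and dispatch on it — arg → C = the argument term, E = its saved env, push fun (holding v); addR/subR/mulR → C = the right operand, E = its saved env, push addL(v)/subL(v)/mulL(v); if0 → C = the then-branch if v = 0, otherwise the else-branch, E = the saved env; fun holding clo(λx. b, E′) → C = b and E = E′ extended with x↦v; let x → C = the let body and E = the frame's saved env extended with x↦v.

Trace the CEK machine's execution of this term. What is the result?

Answer: -4

Derivation:
step 0: ⟨C=(let z = ((λy. y) -4) in z); E=∅; K=∅⟩
step 1: ⟨C=((λy. y) -4); E=∅; K=[let z]⟩
step 2: ⟨C=(λy. y); E=∅; K=[arg :: let z]⟩
step 3: ⟨C=-4; E=∅; K=[fun :: let z]⟩
step 4: ⟨C=y; E={y↦-4}; K=[let z]⟩
step 5: ⟨C=z; E={z↦-4}; K=∅⟩
→ final value -4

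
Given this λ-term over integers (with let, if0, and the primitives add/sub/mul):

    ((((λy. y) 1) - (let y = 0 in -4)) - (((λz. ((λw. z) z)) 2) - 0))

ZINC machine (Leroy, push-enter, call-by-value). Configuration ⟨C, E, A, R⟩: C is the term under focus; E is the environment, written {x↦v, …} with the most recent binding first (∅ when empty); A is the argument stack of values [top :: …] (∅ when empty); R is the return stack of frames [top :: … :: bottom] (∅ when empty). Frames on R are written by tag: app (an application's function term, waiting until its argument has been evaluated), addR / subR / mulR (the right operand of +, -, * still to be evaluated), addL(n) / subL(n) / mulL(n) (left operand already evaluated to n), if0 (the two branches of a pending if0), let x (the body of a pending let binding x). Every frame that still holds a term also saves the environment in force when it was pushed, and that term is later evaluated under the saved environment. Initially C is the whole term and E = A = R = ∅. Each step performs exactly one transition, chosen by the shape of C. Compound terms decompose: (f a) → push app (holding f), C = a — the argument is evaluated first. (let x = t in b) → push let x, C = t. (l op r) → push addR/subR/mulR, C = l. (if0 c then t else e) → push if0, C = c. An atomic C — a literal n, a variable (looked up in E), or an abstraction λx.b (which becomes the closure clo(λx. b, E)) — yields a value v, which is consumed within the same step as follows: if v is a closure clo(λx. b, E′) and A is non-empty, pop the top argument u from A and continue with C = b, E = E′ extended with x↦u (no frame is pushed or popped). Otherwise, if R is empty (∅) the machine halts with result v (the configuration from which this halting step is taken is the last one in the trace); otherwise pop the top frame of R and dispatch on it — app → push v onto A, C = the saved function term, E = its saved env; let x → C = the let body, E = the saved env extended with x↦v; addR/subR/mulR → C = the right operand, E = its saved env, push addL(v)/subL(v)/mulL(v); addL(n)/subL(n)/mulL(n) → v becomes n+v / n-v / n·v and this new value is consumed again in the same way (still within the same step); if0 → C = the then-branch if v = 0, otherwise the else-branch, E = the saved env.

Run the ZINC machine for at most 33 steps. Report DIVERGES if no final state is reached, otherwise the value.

Answer: 3

Derivation:
step 0: ⟨C=((((λy. y) 1) - (let y = 0 in -4)) - (((λz. ((λw. z) z)) 2) - 0)); E=∅; A=∅; R=∅⟩
step 1: ⟨C=(((λy. y) 1) - (let y = 0 in -4)); E=∅; A=∅; R=[subR]⟩
step 2: ⟨C=((λy. y) 1); E=∅; A=∅; R=[subR :: subR]⟩
step 3: ⟨C=1; E=∅; A=∅; R=[app :: subR :: subR]⟩
step 4: ⟨C=(λy. y); E=∅; A=[1]; R=[subR :: subR]⟩
step 5: ⟨C=y; E={y↦1}; A=∅; R=[subR :: subR]⟩
step 6: ⟨C=(let y = 0 in -4); E=∅; A=∅; R=[subL(1) :: subR]⟩
step 7: ⟨C=0; E=∅; A=∅; R=[let y :: subL(1) :: subR]⟩
step 8: ⟨C=-4; E={y↦0}; A=∅; R=[subL(1) :: subR]⟩
step 9: ⟨C=(((λz. ((λw. z) z)) 2) - 0); E=∅; A=∅; R=[subL(5)]⟩
step 10: ⟨C=((λz. ((λw. z) z)) 2); E=∅; A=∅; R=[subR :: subL(5)]⟩
step 11: ⟨C=2; E=∅; A=∅; R=[app :: subR :: subL(5)]⟩
step 12: ⟨C=(λz. ((λw. z) z)); E=∅; A=[2]; R=[subR :: subL(5)]⟩
step 13: ⟨C=((λw. z) z); E={z↦2}; A=∅; R=[subR :: subL(5)]⟩
step 14: ⟨C=z; E={z↦2}; A=∅; R=[app :: subR :: subL(5)]⟩
step 15: ⟨C=(λw. z); E={z↦2}; A=[2]; R=[subR :: subL(5)]⟩
step 16: ⟨C=z; E={w↦2, z↦2}; A=∅; R=[subR :: subL(5)]⟩
step 17: ⟨C=0; E=∅; A=∅; R=[subL(2) :: subL(5)]⟩
→ final value 3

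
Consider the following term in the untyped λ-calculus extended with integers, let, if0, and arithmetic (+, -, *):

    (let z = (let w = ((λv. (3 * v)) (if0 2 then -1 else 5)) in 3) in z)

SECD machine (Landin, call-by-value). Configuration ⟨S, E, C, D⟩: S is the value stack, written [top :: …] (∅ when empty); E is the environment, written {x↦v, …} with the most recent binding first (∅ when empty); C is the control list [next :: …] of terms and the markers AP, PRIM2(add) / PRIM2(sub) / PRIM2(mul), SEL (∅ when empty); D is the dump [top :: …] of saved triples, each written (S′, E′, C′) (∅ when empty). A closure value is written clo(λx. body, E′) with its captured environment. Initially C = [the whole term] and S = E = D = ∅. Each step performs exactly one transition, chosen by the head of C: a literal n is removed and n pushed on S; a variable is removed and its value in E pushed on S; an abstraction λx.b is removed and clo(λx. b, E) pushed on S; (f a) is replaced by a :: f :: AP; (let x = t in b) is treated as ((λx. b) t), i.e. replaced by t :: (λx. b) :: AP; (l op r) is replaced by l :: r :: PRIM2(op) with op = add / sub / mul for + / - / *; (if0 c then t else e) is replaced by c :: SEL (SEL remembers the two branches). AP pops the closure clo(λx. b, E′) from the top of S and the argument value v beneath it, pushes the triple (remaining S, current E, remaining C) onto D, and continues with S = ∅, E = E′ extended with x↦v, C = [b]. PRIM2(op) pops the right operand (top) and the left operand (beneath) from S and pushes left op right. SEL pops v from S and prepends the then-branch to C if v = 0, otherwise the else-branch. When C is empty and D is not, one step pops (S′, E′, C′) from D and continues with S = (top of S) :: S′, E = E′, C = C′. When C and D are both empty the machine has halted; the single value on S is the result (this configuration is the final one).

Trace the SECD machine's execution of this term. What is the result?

[0] ⟨S=∅; E=∅; C=[(let z = (let w = ((λv. (3 * v)) (if0 2 then -1 else 5)) in 3) in z)]; D=∅⟩
[1] ⟨S=∅; E=∅; C=[(let w = ((λv. (3 * v)) (if0 2 then -1 else 5)) in 3) :: (λz. z) :: AP]; D=∅⟩
[2] ⟨S=∅; E=∅; C=[((λv. (3 * v)) (if0 2 then -1 else 5)) :: (λw. 3) :: AP :: (λz. z) :: AP]; D=∅⟩
[3] ⟨S=∅; E=∅; C=[(if0 2 then -1 else 5) :: (λv. (3 * v)) :: AP :: (λw. 3) :: AP :: (λz. z) :: AP]; D=∅⟩
[4] ⟨S=∅; E=∅; C=[2 :: SEL :: (λv. (3 * v)) :: AP :: (λw. 3) :: AP :: (λz. z) :: AP]; D=∅⟩
[5] ⟨S=[2]; E=∅; C=[SEL :: (λv. (3 * v)) :: AP :: (λw. 3) :: AP :: (λz. z) :: AP]; D=∅⟩
[6] ⟨S=∅; E=∅; C=[5 :: (λv. (3 * v)) :: AP :: (λw. 3) :: AP :: (λz. z) :: AP]; D=∅⟩
[7] ⟨S=[5]; E=∅; C=[(λv. (3 * v)) :: AP :: (λw. 3) :: AP :: (λz. z) :: AP]; D=∅⟩
[8] ⟨S=[clo(λv. (3 * v), ∅) :: 5]; E=∅; C=[AP :: (λw. 3) :: AP :: (λz. z) :: AP]; D=∅⟩
[9] ⟨S=∅; E={v↦5}; C=[(3 * v)]; D=[(∅, ∅, [(λw. 3) :: AP :: (λz. z) :: AP])]⟩
[10] ⟨S=∅; E={v↦5}; C=[3 :: v :: PRIM2(mul)]; D=[(∅, ∅, [(λw. 3) :: AP :: (λz. z) :: AP])]⟩
[11] ⟨S=[3]; E={v↦5}; C=[v :: PRIM2(mul)]; D=[(∅, ∅, [(λw. 3) :: AP :: (λz. z) :: AP])]⟩
[12] ⟨S=[5 :: 3]; E={v↦5}; C=[PRIM2(mul)]; D=[(∅, ∅, [(λw. 3) :: AP :: (λz. z) :: AP])]⟩
[13] ⟨S=[15]; E={v↦5}; C=∅; D=[(∅, ∅, [(λw. 3) :: AP :: (λz. z) :: AP])]⟩
[14] ⟨S=[15]; E=∅; C=[(λw. 3) :: AP :: (λz. z) :: AP]; D=∅⟩
[15] ⟨S=[clo(λw. 3, ∅) :: 15]; E=∅; C=[AP :: (λz. z) :: AP]; D=∅⟩
[16] ⟨S=∅; E={w↦15}; C=[3]; D=[(∅, ∅, [(λz. z) :: AP])]⟩
[17] ⟨S=[3]; E={w↦15}; C=∅; D=[(∅, ∅, [(λz. z) :: AP])]⟩
[18] ⟨S=[3]; E=∅; C=[(λz. z) :: AP]; D=∅⟩
[19] ⟨S=[clo(λz. z, ∅) :: 3]; E=∅; C=[AP]; D=∅⟩
[20] ⟨S=∅; E={z↦3}; C=[z]; D=[(∅, ∅, ∅)]⟩
[21] ⟨S=[3]; E={z↦3}; C=∅; D=[(∅, ∅, ∅)]⟩
[22] ⟨S=[3]; E=∅; C=∅; D=∅⟩
→ final value 3

Answer: 3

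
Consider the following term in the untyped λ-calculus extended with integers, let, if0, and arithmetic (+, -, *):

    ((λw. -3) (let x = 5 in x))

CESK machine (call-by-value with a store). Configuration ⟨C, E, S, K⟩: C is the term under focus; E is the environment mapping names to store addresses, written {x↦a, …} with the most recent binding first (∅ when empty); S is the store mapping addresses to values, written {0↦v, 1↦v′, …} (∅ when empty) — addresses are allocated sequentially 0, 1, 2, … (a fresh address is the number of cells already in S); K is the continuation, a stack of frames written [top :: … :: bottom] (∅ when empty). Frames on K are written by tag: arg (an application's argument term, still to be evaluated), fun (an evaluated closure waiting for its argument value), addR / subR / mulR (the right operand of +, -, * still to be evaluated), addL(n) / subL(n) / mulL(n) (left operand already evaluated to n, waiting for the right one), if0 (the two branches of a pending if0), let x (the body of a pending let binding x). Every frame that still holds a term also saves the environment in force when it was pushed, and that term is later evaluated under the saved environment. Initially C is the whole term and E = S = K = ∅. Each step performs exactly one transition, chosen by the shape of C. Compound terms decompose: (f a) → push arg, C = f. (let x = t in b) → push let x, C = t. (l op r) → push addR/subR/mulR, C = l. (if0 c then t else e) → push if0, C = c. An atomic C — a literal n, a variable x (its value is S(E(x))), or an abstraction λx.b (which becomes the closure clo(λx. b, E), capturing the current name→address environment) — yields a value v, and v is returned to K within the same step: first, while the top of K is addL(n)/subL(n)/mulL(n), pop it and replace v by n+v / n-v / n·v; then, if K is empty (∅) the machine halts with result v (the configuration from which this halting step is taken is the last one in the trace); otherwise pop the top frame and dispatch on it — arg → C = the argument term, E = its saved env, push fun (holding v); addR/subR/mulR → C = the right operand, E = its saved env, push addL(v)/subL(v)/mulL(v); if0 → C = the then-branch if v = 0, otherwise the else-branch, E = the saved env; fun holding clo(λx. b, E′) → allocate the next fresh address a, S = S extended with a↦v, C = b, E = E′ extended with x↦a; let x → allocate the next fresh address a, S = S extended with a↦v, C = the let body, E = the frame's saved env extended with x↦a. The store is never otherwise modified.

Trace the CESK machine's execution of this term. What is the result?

t=0: <C=((λw. -3) (let x = 5 in x)), E=∅, S=∅, K=∅>
t=1: <C=(λw. -3), E=∅, S=∅, K=[arg]>
t=2: <C=(let x = 5 in x), E=∅, S=∅, K=[fun]>
t=3: <C=5, E=∅, S=∅, K=[let x :: fun]>
t=4: <C=x, E={x↦0}, S={0↦5}, K=[fun]>
t=5: <C=-3, E={w↦1}, S={0↦5, 1↦5}, K=∅>
→ final value -3

Answer: -3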